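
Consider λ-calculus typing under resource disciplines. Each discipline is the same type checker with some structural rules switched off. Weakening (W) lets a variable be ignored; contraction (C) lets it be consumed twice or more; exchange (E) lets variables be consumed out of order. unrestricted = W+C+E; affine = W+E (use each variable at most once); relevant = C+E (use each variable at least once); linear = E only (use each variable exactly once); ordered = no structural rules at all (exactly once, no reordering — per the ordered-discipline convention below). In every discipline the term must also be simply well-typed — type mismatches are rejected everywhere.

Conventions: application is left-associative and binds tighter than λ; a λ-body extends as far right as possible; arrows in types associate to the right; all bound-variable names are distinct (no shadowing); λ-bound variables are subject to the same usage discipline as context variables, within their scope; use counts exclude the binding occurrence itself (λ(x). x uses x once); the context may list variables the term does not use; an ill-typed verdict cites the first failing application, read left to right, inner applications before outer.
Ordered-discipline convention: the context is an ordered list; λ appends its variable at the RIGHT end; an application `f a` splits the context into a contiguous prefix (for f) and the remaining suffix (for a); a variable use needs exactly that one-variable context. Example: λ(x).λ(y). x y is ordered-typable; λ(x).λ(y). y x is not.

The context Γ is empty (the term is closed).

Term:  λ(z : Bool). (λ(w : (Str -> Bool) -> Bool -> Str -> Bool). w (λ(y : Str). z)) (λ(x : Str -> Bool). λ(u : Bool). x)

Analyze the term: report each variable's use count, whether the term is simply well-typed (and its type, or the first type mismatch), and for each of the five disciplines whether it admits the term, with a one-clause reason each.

usage: z (bound)=1; w (bound)=1; y (bound)=0; x (bound)=1; u (bound)=0
order of uses: w, z, x
typing: well-typed at Bool -> Bool -> Str -> Bool
ordered: ✗, y, u left unused
linear: ✗, y, u left unused
affine: ✓, at most one use each (z, w, y, x, u)
relevant: ✗, y, u left unused
unrestricted: ✓, simply typable at Bool -> Bool -> Str -> Bool; W, C, E all held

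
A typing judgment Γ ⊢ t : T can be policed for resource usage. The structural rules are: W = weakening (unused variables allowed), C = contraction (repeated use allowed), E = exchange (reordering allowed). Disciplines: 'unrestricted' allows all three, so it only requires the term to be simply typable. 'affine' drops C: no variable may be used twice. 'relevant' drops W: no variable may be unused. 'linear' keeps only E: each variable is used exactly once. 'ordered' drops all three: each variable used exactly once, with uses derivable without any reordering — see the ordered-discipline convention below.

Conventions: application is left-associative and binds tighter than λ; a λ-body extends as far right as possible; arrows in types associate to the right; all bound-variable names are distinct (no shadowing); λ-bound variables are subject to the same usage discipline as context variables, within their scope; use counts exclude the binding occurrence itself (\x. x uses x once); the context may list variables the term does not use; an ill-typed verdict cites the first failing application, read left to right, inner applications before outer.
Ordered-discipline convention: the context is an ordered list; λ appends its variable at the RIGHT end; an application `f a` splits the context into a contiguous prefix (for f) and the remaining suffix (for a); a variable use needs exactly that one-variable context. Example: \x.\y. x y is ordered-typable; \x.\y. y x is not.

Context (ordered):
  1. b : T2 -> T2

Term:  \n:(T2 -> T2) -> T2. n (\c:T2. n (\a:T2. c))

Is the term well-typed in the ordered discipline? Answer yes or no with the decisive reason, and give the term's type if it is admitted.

no — repeated use of n ×2; b, a left unused
counts: b: 0, n (λ-bound): 2, c (λ-bound): 1, a (λ-bound): 0
left-to-right use order: n, n, c
typing: well-typed — term : ((T2 -> T2) -> T2) -> T2
all disciplines: ordered ✗; linear ✗; affine ✗; relevant ✗; unrestricted ✓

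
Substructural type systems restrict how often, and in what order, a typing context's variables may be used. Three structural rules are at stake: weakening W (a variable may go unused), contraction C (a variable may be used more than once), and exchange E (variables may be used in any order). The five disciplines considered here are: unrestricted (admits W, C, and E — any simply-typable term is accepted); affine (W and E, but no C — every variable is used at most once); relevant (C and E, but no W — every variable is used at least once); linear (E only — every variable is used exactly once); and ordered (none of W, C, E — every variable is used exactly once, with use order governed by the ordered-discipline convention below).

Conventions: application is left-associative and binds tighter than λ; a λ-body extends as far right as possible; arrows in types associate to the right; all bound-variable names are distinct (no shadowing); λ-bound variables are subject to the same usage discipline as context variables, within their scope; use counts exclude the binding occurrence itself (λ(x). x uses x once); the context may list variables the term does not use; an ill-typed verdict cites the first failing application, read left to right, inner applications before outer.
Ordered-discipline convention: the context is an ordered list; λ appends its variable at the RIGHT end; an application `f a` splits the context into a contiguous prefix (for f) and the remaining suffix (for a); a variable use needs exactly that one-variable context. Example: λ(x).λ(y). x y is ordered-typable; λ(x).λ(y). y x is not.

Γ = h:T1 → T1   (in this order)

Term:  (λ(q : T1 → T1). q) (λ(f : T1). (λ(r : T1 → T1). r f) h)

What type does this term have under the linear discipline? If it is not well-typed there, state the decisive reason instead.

term : T1 → T1
counts: h: 1, q (bound): 1, f (bound): 1, r (bound): 1
uses in reading order: q, r, f, h
typing: the term checks, with type T1 → T1
summary: ordered ✗ | linear ✓ | affine ✓ | relevant ✓ | unrestricted ✓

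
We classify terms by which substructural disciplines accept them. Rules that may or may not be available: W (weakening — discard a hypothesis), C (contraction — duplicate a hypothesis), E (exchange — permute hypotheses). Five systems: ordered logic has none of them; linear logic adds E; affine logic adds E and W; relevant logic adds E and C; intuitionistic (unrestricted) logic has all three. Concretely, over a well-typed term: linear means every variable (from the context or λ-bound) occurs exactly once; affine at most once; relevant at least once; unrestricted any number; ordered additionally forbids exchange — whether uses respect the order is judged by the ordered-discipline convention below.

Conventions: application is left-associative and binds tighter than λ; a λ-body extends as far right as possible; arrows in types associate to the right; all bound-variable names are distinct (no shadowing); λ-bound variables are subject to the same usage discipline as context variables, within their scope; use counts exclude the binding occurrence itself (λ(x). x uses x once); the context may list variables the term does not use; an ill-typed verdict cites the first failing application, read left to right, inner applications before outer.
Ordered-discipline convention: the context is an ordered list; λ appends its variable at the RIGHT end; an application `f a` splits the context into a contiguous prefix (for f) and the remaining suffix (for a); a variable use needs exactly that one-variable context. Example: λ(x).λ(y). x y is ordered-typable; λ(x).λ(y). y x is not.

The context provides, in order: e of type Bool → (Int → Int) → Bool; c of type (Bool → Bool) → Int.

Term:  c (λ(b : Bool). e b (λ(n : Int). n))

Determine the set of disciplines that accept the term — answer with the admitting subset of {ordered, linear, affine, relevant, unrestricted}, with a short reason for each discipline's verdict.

admitted by: linear, affine, relevant, unrestricted
variable uses: e: 1×, c: 1×, b (λ-bound): 1×, n (λ-bound): 1×
uses in reading order: c, e, b, n
typing: well-typed — term : Int
ordered: ✗ — needs exchange: uses follow c, e, b, n
linear: ✓ — single use per variable (e, c, b, n)
affine: ✓ — at most one use each (e, c, b, n)
relevant: ✓ — at least one use each (e, c, b, n)
unrestricted: ✓ — type-checks (Int) and nothing is barred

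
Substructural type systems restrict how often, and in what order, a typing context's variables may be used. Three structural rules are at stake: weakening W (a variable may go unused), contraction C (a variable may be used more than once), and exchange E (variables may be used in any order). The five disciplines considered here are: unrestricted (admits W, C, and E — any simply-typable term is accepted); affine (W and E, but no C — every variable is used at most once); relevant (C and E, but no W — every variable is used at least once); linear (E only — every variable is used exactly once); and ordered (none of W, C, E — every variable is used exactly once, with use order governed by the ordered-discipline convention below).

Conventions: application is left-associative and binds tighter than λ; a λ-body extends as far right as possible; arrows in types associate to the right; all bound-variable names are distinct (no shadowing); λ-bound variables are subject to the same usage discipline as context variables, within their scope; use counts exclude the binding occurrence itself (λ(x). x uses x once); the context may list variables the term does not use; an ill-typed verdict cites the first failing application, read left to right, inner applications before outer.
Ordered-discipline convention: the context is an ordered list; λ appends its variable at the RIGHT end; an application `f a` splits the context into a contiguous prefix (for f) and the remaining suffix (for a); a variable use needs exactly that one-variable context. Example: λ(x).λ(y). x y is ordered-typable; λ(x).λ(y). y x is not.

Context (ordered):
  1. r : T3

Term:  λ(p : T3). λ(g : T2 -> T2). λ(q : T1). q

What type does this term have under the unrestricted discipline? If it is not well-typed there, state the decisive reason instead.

term : T3 -> (T2 -> T2) -> T1 -> T1
usage: r: 0×; p (bound): 0×; g (bound): 0×; q (bound): 1×
use order (left to right): q
typing: well-typed — term : T3 -> (T2 -> T2) -> T1 -> T1
across the five disciplines: ordered ✗, linear ✗, affine ✓, relevant ✗, unrestricted ✓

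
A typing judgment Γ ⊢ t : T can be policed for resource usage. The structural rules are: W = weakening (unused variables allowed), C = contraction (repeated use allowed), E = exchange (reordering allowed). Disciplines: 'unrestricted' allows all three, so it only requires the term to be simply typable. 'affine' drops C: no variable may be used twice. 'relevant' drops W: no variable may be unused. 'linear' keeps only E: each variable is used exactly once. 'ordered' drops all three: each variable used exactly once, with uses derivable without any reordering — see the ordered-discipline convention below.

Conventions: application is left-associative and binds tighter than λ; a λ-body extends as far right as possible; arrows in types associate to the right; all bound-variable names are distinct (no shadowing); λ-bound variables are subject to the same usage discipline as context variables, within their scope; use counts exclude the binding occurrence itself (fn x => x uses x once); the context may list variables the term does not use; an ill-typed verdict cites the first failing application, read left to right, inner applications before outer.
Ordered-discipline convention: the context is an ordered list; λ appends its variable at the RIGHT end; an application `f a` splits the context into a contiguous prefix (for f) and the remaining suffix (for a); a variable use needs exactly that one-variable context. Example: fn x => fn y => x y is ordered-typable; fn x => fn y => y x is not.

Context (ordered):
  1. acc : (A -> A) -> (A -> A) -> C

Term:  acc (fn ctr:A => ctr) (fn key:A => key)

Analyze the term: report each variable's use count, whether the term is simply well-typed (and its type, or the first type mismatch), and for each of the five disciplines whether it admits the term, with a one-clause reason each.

variable uses: acc: 1, ctr [bound]: 1, key [bound]: 1
left-to-right use order: acc, ctr, key
typing: the term checks, with type C
ordered ✓ (acc, ctr, key once each; derivable with no W/C/E)
linear ✓ (acc, ctr, key: one use apiece)
affine ✓ (none of acc, ctr, key used more than once)
relevant ✓ (every one of acc, ctr, key appears)
unrestricted ✓ (type-checks (C) and nothing is barred)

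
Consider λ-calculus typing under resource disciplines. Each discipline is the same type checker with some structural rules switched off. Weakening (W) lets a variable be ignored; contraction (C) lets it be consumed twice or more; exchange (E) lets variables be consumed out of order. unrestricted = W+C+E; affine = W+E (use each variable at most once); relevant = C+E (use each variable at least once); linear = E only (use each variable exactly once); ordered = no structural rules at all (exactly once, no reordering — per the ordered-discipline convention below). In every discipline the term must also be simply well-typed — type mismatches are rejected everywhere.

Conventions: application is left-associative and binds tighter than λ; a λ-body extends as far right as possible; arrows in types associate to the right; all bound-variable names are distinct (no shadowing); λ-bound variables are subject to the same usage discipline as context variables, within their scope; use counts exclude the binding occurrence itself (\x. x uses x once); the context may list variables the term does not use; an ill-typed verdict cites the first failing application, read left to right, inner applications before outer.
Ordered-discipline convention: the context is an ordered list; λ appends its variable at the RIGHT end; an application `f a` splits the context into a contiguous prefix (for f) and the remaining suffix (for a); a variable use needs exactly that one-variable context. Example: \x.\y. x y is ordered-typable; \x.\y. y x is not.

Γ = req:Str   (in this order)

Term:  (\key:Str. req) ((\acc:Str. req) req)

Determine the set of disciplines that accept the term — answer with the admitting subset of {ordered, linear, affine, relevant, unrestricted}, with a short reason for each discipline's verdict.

accepted by: unrestricted
counts: req ×3; key (λ-bound) ×0; acc (λ-bound) ×0
use order (left to right): req, req, req
typing: well-typed — term : Str
ordered ✗ (uses contraction: req ×3; unused: key, acc — weakening required)
linear ✗ (uses contraction: req ×3; unused: key, acc — weakening required)
affine ✗ (uses contraction: req ×3)
relevant ✗ (unused: key, acc — weakening required)
unrestricted ✓ (simply typable at Str; W, C, E all held)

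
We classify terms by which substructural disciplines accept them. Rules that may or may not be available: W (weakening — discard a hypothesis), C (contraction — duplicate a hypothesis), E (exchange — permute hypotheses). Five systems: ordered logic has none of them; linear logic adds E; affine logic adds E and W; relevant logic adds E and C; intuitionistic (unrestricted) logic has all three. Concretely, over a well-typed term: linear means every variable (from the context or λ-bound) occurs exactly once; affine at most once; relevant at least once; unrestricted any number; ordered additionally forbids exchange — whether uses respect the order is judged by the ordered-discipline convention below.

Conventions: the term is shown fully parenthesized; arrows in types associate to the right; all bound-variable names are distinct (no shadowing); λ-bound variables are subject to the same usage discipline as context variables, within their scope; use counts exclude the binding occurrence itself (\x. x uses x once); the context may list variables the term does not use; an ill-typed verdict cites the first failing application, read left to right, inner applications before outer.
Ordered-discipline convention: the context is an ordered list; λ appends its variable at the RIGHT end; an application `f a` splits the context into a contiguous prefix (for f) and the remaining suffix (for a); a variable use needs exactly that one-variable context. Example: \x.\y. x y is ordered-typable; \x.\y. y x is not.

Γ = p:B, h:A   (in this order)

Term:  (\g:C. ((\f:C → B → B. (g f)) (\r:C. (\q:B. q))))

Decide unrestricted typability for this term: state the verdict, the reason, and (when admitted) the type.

no — a type mismatch blocks all five
use counts: p: 0×; h: 0×; g (bound): 1×; f (bound): 1×; r (bound): 0×; q (bound): 1×
order of uses: g, f, q
typing: ill-typed: applying a non-function (C)
summary: ordered ✗; linear ✗; affine ✗; relevant ✗; unrestricted ✗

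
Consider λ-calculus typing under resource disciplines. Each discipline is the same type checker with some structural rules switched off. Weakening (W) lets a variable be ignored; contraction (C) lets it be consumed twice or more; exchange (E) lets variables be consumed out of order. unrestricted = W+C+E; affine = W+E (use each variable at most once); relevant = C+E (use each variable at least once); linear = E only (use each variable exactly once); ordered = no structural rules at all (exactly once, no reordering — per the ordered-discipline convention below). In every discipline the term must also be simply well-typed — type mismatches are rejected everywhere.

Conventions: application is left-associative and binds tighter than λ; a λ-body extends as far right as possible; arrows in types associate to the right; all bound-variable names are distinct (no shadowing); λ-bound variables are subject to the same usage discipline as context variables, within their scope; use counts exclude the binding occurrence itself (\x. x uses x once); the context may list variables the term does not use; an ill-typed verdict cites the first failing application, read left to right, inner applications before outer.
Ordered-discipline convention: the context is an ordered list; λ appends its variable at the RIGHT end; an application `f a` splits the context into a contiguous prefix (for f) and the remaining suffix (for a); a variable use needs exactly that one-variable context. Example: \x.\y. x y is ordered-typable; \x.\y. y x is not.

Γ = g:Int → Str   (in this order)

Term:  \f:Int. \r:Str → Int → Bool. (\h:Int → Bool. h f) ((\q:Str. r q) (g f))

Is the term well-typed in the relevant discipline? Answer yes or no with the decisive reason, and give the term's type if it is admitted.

yes — none of g, f, r, h, q goes unused; term : Int → (Str → Int → Bool) → Bool
variable uses: g ×1, f (λ-bound) ×2, r (λ-bound) ×1, h (λ-bound) ×1, q (λ-bound) ×1
left-to-right use order: h, f, r, q, g, f
typing: ✓ — Int → (Str → Int → Bool) → Bool
summary: ordered ✗; linear ✗; affine ✗; relevant ✓; unrestricted ✓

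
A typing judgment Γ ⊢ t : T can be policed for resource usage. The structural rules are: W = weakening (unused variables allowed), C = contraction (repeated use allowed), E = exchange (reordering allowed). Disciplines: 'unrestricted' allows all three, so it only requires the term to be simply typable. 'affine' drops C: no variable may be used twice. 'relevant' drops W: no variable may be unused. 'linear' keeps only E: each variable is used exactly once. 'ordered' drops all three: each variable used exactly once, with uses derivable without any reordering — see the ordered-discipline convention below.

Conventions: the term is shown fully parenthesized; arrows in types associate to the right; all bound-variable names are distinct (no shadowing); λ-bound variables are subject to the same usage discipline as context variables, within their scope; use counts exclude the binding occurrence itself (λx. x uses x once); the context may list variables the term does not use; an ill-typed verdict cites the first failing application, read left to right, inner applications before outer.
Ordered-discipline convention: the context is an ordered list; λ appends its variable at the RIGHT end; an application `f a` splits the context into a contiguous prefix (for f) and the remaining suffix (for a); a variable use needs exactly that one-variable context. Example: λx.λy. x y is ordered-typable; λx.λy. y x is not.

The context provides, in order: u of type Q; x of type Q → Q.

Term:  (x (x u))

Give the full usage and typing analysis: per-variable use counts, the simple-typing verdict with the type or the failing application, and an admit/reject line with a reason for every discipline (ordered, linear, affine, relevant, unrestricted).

variable uses: u: 1; x: 2
order of uses: x, x, u
typing: well-typed at Q
ordered: ✗, repeated use of x ×2
linear: ✗, repeated use of x ×2
affine: ✗, repeated use of x ×2
relevant: ✓, none of u, x goes unused
unrestricted: ✓, type-checks (Q) and nothing is barred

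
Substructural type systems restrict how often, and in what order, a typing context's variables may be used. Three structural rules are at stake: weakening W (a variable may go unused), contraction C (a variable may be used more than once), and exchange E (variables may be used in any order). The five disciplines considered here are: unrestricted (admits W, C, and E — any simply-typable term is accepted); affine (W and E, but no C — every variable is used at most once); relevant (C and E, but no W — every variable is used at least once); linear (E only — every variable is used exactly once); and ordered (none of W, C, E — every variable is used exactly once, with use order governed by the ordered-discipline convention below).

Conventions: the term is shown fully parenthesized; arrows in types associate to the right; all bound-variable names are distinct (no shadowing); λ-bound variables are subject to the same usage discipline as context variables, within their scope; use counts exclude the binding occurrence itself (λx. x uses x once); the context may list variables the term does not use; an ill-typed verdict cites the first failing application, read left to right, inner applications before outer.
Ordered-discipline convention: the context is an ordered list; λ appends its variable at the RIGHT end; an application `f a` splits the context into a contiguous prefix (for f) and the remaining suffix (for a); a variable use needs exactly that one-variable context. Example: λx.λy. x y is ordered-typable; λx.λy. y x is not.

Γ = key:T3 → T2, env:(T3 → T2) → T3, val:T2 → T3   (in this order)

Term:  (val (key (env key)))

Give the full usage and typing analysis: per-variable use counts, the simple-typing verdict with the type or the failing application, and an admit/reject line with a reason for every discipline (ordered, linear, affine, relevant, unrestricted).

counts: key ×2, env ×1, val ×1
left-to-right use order: val, key, env, key
typing: well-typed at T3
ordered: ✗, needs contraction — key ×2
linear: ✗, needs contraction — key ×2
affine: ✗, needs contraction — key ×2
relevant: ✓, key, env, val: all used, weakening unneeded
unrestricted: ✓, well-typed at T3; no restrictions here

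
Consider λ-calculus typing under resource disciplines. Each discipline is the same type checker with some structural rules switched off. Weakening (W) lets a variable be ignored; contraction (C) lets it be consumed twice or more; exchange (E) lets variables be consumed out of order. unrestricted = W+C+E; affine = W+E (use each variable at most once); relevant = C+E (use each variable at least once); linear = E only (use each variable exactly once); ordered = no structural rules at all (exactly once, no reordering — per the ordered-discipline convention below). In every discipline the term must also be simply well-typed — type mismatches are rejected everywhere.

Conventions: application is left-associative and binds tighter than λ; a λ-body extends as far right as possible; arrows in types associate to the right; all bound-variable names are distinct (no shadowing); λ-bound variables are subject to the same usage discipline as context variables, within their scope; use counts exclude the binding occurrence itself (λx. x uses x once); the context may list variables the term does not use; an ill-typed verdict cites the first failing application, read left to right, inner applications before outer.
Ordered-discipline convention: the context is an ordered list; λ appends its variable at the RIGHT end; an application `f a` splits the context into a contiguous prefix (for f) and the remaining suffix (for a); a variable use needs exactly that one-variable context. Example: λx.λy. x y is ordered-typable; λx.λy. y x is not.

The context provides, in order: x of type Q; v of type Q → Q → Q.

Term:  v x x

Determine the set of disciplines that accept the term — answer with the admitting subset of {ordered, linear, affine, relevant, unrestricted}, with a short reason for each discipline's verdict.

accepted by: relevant, unrestricted
use counts: x: 2×, v: 1×
left-to-right use order: v, x, x
typing: the term checks, with type Q
ordered: ✗ — needs contraction — x ×2
linear: ✗ — needs contraction — x ×2
affine: ✗ — needs contraction — x ×2
relevant: ✓ — every one of x, v appears
unrestricted: ✓ — typability at Q is all that's needed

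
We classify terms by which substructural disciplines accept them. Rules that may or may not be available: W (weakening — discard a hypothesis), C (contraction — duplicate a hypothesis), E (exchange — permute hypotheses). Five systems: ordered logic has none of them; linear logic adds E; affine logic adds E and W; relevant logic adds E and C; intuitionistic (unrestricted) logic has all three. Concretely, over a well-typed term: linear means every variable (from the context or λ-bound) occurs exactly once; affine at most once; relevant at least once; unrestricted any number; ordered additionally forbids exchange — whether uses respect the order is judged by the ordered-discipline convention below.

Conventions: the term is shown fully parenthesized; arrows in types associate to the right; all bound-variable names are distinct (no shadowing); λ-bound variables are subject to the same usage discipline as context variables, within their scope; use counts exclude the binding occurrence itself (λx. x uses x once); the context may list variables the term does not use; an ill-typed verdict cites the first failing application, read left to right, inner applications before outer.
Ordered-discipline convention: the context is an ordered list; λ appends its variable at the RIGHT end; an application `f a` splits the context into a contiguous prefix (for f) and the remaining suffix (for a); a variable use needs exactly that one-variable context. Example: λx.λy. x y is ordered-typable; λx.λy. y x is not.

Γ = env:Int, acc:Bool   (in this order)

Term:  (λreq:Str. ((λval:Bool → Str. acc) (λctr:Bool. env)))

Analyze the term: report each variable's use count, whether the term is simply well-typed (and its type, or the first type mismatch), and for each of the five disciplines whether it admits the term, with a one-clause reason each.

variable uses: env ×1, acc ×1, req (λ-bound) ×0, val (λ-bound) ×0, ctr (λ-bound) ×0
left-to-right use order: acc, env
typing: ill-typed: argument of type Bool → Int where Bool → Str is required
ordered ✗ (not simply typable)
linear ✗ (fails simple typing)
affine ✗ (a type mismatch blocks all five)
relevant ✗ (the type mismatch rejects it)
unrestricted ✗ (not simply typable)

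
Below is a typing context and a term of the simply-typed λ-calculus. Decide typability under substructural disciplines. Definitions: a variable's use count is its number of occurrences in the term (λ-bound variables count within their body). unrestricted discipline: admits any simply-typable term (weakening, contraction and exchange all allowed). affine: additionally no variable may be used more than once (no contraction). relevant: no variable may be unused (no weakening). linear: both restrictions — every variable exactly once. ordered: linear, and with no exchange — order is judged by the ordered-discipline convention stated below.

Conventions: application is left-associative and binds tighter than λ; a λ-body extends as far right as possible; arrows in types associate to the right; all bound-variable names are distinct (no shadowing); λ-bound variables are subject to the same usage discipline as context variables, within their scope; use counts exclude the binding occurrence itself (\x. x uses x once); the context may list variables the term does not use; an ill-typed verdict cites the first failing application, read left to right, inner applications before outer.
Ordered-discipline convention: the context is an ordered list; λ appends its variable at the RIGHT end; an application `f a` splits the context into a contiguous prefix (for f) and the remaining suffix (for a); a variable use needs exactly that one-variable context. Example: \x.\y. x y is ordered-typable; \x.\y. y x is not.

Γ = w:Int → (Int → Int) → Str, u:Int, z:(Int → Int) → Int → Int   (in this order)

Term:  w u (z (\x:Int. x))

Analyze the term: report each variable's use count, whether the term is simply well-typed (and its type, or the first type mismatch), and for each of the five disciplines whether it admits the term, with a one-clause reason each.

variable uses: w=1, u=1, z=1, x [bound]=1
order of uses: w, u, z, x
typing: well-typed at Str
ordered: ✓, single-use (w, u, z, x), ordered derivation ok
linear: ✓, single use per variable (w, u, z, x)
affine: ✓, none of w, u, z, x used more than once
relevant: ✓, at least one use each (w, u, z, x)
unrestricted: ✓, well-typed at Str; no restrictions here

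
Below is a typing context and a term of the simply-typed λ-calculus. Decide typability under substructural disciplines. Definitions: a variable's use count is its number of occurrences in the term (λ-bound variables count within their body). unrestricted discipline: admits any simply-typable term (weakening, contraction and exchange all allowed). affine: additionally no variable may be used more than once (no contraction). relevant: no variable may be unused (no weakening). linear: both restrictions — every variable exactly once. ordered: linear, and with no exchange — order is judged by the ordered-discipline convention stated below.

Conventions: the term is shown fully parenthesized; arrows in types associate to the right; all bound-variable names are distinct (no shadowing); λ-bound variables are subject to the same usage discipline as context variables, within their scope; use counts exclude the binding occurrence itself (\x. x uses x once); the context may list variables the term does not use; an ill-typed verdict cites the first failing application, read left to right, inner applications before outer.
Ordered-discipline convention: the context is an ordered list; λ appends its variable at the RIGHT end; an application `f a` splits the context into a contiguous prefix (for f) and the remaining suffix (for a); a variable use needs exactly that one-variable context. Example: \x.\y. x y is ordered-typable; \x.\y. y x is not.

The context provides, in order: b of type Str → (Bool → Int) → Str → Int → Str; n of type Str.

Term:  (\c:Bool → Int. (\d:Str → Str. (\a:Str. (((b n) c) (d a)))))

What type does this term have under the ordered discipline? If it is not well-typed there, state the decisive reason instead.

term : (Bool → Int) → (Str → Str) → Str → Int → Str
variable uses: b=1; n=1; c (bound)=1; d (bound)=1; a (bound)=1
order of uses: b, n, c, d, a
typing: ✓ — (Bool → Int) → (Str → Str) → Str → Int → Str
across the five disciplines: ordered ✓ · linear ✓ · affine ✓ · relevant ✓ · unrestricted ✓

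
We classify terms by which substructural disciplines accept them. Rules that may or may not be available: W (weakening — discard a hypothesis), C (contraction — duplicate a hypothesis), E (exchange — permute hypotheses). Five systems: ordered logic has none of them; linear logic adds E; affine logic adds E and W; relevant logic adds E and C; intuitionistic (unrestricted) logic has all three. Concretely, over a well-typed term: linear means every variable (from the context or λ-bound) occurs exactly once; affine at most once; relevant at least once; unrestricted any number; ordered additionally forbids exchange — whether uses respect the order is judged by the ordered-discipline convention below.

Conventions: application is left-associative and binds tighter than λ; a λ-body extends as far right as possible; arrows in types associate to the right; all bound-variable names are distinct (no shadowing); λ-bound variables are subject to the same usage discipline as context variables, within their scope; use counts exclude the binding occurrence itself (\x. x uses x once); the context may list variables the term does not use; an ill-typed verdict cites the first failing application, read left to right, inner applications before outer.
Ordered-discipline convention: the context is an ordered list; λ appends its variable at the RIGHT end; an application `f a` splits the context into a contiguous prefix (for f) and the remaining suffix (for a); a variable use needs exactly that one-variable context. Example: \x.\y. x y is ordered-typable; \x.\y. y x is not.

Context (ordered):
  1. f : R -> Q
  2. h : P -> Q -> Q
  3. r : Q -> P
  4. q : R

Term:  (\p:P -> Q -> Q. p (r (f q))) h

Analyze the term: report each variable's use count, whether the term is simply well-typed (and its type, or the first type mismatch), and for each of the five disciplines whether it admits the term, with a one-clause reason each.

counts: f: 1; h: 1; r: 1; q: 1; p (λ-bound): 1
uses in reading order: p, r, f, q, h
typing: well-typed at Q -> Q
ordered ✗ (no ordered split (uses run p, r, f, q, h))
linear ✓ (single use per variable (f, h, r, q, p))
affine ✓ (none of f, h, r, q, p used more than once)
relevant ✓ (f, h, r, q, p: all used, weakening unneeded)
unrestricted ✓ (simply typable at Q -> Q; W, C, E all held)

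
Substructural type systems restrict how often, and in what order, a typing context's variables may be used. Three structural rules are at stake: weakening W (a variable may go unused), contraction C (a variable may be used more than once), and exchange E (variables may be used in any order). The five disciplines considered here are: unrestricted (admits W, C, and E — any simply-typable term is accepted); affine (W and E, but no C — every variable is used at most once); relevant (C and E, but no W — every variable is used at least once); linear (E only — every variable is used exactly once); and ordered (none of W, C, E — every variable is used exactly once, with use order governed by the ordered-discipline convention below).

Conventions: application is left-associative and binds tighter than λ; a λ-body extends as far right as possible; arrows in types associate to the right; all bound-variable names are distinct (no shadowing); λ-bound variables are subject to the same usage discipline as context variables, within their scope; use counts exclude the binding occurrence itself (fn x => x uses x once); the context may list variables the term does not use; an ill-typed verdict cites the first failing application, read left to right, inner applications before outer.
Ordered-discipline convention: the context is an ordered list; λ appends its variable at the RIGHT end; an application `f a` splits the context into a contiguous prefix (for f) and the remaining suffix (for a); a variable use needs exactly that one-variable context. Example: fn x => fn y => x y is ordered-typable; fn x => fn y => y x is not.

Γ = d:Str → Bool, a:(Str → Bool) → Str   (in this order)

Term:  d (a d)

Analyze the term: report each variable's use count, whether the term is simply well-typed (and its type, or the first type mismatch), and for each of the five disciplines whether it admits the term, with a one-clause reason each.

variable uses: d ×2, a ×1
order of uses: d, a, d
typing: well-typed at Bool
ordered: ✗, repeated use of d ×2
linear: ✗, repeated use of d ×2
affine: ✗, repeated use of d ×2
relevant: ✓, none of d, a goes unused
unrestricted: ✓, well-typed at Bool; no restrictions here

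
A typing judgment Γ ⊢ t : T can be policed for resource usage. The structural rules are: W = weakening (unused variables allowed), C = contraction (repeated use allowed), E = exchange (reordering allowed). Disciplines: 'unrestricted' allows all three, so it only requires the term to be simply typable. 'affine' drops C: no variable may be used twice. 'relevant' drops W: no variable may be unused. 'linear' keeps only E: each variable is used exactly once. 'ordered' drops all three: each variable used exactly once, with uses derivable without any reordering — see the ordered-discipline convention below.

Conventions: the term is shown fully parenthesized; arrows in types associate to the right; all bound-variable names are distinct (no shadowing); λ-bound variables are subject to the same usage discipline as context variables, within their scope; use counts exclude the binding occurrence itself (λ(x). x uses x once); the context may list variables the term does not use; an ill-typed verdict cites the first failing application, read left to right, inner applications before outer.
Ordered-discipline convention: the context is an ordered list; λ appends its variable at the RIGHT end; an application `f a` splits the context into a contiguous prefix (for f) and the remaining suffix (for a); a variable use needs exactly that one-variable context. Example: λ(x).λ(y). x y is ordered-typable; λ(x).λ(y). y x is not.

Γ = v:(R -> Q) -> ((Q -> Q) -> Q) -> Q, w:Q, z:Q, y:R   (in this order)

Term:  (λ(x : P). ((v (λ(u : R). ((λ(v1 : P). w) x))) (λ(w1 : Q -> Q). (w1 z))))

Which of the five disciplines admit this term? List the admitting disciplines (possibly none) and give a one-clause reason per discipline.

admitting disciplines: affine, unrestricted
usage: v: 1, w: 1, z: 1, y: 0, x (λ-bound): 1, u (λ-bound): 0, v1 (λ-bound): 0, w1 (λ-bound): 1
use order (left to right): v, w, x, w1, z
typing: ✓ — P -> Q
ordered: ✗, unused: y, u, v1 — weakening required
linear: ✗, unused: y, u, v1 — weakening required
affine: ✓, v, w, z, y, x, u, v1, w1: no repeats, contraction unneeded
relevant: ✗, unused: y, u, v1 — weakening required
unrestricted: ✓, well-typed at P -> Q; no restrictions here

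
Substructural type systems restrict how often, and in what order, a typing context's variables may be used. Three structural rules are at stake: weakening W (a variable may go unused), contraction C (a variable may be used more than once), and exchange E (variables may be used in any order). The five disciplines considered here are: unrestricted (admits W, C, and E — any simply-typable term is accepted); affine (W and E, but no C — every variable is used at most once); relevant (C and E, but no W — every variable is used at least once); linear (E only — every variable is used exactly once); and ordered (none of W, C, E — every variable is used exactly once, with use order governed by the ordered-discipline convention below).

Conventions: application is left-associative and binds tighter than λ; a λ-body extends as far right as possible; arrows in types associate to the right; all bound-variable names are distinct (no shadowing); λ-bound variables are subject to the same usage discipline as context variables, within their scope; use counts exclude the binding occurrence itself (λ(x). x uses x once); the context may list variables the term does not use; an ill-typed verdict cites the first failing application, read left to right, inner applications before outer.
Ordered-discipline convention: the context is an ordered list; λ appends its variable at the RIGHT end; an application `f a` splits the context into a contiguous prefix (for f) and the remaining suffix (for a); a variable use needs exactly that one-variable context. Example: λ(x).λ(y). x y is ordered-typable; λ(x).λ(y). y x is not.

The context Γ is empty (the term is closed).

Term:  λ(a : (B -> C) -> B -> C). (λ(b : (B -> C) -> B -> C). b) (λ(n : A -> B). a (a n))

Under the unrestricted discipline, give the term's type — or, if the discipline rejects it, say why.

not well-typed under unrestricted — fails simple typing
variable uses: a (λ-bound)=2, b (λ-bound)=1, n (λ-bound)=1
order of uses: b, a, a, n
typing: ill-typed: an argument A -> B mismatches the expected B -> C
across the five disciplines: ordered ✗; linear ✗; affine ✗; relevant ✗; unrestricted ✗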